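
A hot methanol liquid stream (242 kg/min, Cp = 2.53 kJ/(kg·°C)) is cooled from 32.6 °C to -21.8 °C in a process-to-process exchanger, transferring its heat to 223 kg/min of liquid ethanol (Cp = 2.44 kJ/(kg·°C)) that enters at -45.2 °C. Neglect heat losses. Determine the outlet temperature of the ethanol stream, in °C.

Heat released by hot stream: Q = 242 × 2.53 × (32.6 − -21.8) = 33307 kJ/min
Energy balance on cold side (adiabatic exchanger): Q = ṁ_c·Cp_c·(T_c,out − T_c,in)
T_c,out = -45.2 + 33307/(223 × 2.44) = 16.012 °C

T_c,out = 16.0 °C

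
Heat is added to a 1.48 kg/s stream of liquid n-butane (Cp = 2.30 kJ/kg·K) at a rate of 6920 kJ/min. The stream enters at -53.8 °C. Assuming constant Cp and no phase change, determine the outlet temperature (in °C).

Q = 6920 kJ/min = 115.33 kJ/s
ΔT = Q/(ṁ·Cp) = 115.33/(1.48×2.30) = 33.882 K
T_out = -53.8 + 33.882 = -19.918 °C

T_out = -19.9 °C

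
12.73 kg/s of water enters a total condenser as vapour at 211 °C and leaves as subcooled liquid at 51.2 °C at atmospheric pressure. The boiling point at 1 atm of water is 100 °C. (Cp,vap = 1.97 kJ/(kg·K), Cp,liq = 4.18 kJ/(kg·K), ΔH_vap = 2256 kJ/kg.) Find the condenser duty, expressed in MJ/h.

vapour 211→100 °C: -218.67 kJ/kg
condensation at 100 °C: -2256 kJ/kg
liquid 100→51.2 °C: -203.98 kJ/kg
Δh = -218.67 + -2256 + -203.98 = -2678.7 kJ/kg
Q = ṁ·Δh = 12.73 kg/s × -2678.7 kJ/kg = -34099 kJ/s
|Q| = 34099 kW = 122760 MJ/h

Q_c = 123000 MJ/h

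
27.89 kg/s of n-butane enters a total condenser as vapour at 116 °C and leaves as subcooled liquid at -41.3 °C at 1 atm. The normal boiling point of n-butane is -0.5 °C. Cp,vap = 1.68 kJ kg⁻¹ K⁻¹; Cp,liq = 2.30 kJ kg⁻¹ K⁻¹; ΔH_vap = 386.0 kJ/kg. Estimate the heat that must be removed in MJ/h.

vapour 116→-0.5 °C: -195.72 kJ/kg
condensation at -0.5 °C: -386 kJ/kg
liquid -0.5→-41.3 °C: -93.84 kJ/kg
Δh = -195.72 + -386 + -93.84 = -675.56 kJ/kg
Q = ṁ·Δh = 27.89 kg/s × -675.56 kJ/kg = -18841 kJ/s
|Q| = 18841 kW = 67829 MJ/h

Q_c = 67800 MJ/h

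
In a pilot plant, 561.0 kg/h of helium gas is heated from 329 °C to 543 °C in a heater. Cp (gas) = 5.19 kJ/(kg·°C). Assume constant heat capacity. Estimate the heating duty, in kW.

Q = 173 kW

Q = ṁ·Cp·ΔT = 561.0 × 5.19 × (543 − 329) = 623080 kJ/h
Converting: 623080 / 3600 s = 173.08 kW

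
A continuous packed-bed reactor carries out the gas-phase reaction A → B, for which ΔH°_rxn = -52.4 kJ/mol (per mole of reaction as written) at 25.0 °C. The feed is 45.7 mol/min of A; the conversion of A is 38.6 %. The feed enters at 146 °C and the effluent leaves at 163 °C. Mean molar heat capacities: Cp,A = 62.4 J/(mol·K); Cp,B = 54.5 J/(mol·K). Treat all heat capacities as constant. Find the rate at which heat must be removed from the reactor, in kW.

Q_out = 14.9 kW

Extent of reaction ξ = 0.386 × 45.7 = 17.64 mol/min
Reaction term: ξ·ΔH°_rxn = 17.64 × -52.4 = -924.35 kJ/min
Sensible, feed 146→25 °C: -345.05 kJ/min
Outlet flows (mol/min): A 28.06, B 17.64
Sensible, products 25→163 °C: 374.3 kJ/min
Q = ΔH = -895.1 kJ/min = -14.918 kW
Heat removed = 14.918 kW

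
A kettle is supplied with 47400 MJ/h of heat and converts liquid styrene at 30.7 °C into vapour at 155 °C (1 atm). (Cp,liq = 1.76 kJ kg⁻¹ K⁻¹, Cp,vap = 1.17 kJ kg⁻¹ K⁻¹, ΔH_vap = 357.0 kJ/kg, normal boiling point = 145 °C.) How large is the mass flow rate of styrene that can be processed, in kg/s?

ṁ = 23.1 kg/s

Δh = 1.76×(145−30.7) + 357.0 + 1.17×(155−145) = 569.87 kJ/kg
Q = 47400 MJ/h = 13167 kJ/s = 13167 kJ/s
ṁ = Q/Δh = 13167 / 569.87 = 23.105 kg/s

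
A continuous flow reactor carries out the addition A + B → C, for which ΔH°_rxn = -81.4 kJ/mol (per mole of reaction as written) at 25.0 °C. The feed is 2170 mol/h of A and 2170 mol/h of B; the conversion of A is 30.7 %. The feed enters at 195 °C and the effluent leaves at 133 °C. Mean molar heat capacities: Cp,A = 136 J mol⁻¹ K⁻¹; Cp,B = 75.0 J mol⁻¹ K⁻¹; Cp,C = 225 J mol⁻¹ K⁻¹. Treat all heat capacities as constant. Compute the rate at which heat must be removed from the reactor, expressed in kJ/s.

Extent of reaction ξ = 0.307 × 2170 = 666.19 mol/h
Reaction term: ξ·ΔH°_rxn = 666.19 × -81.4 = -54228 kJ/h
Sensible, feed 195→25 °C: -77838 kJ/h
Outlet flows (mol/h): A 1503.8, B 1503.8, C 666.19
Sensible, products 25→133 °C: 50457 kJ/h
Q = ΔH = -81609 kJ/h = -22.669 kW
Heat removed = 22.669 kJ/s

Q_out = 22.7 kJ/s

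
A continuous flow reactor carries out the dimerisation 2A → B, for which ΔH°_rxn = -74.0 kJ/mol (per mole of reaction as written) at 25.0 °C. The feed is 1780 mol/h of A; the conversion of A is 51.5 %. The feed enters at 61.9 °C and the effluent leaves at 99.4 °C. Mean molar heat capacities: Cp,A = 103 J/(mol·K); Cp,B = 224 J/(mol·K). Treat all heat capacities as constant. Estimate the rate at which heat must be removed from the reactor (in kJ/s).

Extent of reaction ξ = 0.515 × 1780 / 2 = 458.35 mol/h
Reaction term: ξ·ΔH°_rxn = 458.35 × -74.0 = -33918 kJ/h
Sensible, feed 61.9→25 °C: -6765.2 kJ/h
Outlet flows (mol/h): A 863.3, B 458.35
Sensible, products 25→99.4 °C: 14254 kJ/h
Q = ΔH = -26429 kJ/h = -7.3413 kW
Heat removed = 7.3413 kJ/s

Q_out = 7.34 kJ/s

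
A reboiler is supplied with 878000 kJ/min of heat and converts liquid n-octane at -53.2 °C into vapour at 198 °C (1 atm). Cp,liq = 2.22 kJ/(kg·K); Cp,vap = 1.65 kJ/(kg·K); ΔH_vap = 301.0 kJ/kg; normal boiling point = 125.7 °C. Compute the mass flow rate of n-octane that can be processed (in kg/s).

ṁ = 17.9 kg/s

Δh = 2.22×(125.7−-53.2) + 301.0 + 1.65×(198−125.7) = 817.45 kJ/kg
Q = 878000 kJ/min = 14633 kJ/s = 14633 kJ/s
ṁ = Q/Δh = 14633 / 817.45 = 17.901 kg/s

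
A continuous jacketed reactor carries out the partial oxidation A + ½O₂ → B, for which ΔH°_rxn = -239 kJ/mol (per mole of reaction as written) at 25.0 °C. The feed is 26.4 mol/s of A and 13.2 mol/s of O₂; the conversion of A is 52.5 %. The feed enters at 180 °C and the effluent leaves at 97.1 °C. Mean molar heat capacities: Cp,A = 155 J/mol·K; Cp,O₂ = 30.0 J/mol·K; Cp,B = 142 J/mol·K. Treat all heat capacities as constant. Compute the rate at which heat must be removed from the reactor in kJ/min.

Extent of reaction ξ = 0.525 × 26.4 = 13.86 mol/s
Reaction term: ξ·ΔH°_rxn = 13.86 × -239 = -3312.5 kJ/s
Sensible, feed 180→25 °C: -695.64 kJ/s
Outlet flows (mol/s): A 12.54, O₂ 6.27, B 13.86
Sensible, products 25→97.1 °C: 295.6 kJ/s
Q = ΔH = -3712.6 kJ/s = -3712.6 kW
Heat removed = 222750 kJ/min

Q_out = 223000 kJ/min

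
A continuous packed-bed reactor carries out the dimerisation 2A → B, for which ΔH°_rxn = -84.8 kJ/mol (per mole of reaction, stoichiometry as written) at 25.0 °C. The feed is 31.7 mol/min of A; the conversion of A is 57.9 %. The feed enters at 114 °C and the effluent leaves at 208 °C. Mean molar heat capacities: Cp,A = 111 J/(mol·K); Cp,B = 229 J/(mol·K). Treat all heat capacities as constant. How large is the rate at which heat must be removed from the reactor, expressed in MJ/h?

Q_out = 26.1 MJ/h

Extent of reaction ξ = 0.579 × 31.7 / 2 = 9.1771 mol/min
Reaction term: ξ·ΔH°_rxn = 9.1771 × -84.8 = -778.22 kJ/min
Sensible, feed 114→25 °C: -313.16 kJ/min
Outlet flows (mol/min): A 13.346, B 9.1771
Sensible, products 25→208 °C: 655.68 kJ/min
Q = ΔH = -435.71 kJ/min = -7.2618 kW
Heat removed = 26.143 MJ/h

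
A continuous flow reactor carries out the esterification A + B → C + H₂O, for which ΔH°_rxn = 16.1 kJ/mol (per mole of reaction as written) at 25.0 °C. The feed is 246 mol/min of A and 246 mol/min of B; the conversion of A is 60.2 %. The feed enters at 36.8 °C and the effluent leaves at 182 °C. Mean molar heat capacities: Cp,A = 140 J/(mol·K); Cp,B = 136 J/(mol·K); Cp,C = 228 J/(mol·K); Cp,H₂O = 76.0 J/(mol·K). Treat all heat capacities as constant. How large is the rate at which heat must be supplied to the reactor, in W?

Extent of reaction ξ = 0.602 × 246 = 148.09 mol/min
Reaction term: ξ·ΔH°_rxn = 148.09 × 16.1 = 2384.3 kJ/min
Sensible, feed 36.8→25 °C: -801.17 kJ/min
Outlet flows (mol/min): A 97.908, B 97.908, C 148.09, H₂O 148.09
Sensible, products 25→182 °C: 11311 kJ/min
Q = ΔH = 12894 kJ/min = 214.9 kW
Heat supplied = 214900 W

Q_in = 215000 W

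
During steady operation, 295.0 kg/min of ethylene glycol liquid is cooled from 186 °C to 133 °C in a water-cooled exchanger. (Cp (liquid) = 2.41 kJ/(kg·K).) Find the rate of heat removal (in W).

Q = ṁ·Cp·ΔT = 295.0 × 2.41 × (133 − 186) = -37680 kJ/min
Converting: 37680 / 60 s = 628.01 kW
Cooling duty = 628010 W

Q_c = 628000 W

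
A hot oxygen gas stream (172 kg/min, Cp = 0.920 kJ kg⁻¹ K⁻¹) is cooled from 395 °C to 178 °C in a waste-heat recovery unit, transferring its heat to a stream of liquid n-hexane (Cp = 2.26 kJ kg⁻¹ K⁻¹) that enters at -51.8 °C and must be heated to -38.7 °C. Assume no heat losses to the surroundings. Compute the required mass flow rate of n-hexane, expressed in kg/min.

ṁ_c = 1160 kg/min

Heat released by hot stream: Q = 172 × 0.920 × (395 − 178) = 34338 kJ/min
Energy balance on cold side (adiabatic exchanger): Q = ṁ_c·Cp_c·(T_c,out − T_c,in)
ṁ_c = 34338 / [2.26 × (-38.7 − -51.8)] = 1159.8 kg/min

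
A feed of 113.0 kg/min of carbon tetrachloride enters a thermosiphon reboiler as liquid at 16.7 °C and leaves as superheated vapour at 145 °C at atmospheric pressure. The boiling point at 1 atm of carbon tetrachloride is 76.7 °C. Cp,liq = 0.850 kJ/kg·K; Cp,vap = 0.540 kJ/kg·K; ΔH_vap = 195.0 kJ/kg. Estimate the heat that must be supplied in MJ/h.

liquid 16.7→76.7 °C: 51 kJ/kg
vaporisation at 76.7 °C: 195 kJ/kg
vapour 76.7→145 °C: 36.882 kJ/kg
Δh = 51 + 195 + 36.882 = 282.88 kJ/kg
Q = ṁ·Δh = 113.0 kg/min × 282.88 kJ/kg = 31966 kJ/min
|Q| = 532.76 kW = 1917.9 MJ/h

Q = 1920 MJ/h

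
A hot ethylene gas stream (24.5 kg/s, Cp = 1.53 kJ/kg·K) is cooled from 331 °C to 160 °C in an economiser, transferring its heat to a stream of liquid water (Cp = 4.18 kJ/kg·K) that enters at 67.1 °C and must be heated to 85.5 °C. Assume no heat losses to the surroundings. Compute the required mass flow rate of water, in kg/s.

ṁ_c = 83.3 kg/s

Heat released by hot stream: Q = 24.5 × 1.53 × (331 − 160) = 6409.9 kJ/s
Energy balance on cold side (adiabatic exchanger): Q = ṁ_c·Cp_c·(T_c,out − T_c,in)
ṁ_c = 6409.9 / [4.18 × (85.5 − 67.1)] = 83.341 kg/s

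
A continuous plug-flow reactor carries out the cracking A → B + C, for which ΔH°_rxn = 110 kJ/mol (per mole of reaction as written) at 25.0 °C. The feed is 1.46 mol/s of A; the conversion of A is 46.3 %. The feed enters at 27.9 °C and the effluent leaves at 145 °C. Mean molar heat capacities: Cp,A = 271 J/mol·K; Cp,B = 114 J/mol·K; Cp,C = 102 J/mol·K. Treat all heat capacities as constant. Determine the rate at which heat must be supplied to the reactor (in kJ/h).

Q_in = 418000 kJ/h

Extent of reaction ξ = 0.463 × 1.46 = 0.67598 mol/s
Reaction term: ξ·ΔH°_rxn = 0.67598 × 110 = 74.358 kJ/s
Sensible, feed 27.9→25 °C: -1.1474 kJ/s
Outlet flows (mol/s): A 0.78402, B 0.67598, C 0.67598
Sensible, products 25→145 °C: 43.018 kJ/s
Q = ΔH = 116.23 kJ/s = 116.23 kW
Heat supplied = 418420 kJ/h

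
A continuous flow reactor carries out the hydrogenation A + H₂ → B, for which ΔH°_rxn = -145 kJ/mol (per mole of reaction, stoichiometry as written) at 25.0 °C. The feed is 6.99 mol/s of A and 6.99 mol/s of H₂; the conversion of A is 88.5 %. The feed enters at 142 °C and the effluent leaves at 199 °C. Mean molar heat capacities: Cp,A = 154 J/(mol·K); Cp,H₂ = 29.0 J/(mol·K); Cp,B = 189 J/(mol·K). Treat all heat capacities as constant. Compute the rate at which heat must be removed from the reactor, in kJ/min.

Q_out = 49100 kJ/min

Extent of reaction ξ = 0.885 × 6.99 = 6.1862 mol/s
Reaction term: ξ·ΔH°_rxn = 6.1862 × -145 = -896.99 kJ/s
Sensible, feed 142→25 °C: -149.66 kJ/s
Outlet flows (mol/s): A 0.80385, H₂ 0.80385, B 6.1862
Sensible, products 25→199 °C: 229.03 kJ/s
Q = ΔH = -817.62 kJ/s = -817.62 kW
Heat removed = 49057 kJ/min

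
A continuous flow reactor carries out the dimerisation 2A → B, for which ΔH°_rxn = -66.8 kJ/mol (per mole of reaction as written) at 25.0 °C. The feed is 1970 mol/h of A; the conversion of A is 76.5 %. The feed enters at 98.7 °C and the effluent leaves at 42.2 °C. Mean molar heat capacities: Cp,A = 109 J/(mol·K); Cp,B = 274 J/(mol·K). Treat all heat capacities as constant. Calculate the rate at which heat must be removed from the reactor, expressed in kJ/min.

Q_out = 1030 kJ/min

Extent of reaction ξ = 0.765 × 1970 / 2 = 753.52 mol/h
Reaction term: ξ·ΔH°_rxn = 753.52 × -66.8 = -50335 kJ/h
Sensible, feed 98.7→25 °C: -15826 kJ/h
Outlet flows (mol/h): A 462.95, B 753.52
Sensible, products 25→42.2 °C: 4419.2 kJ/h
Q = ΔH = -61742 kJ/h = -17.151 kW
Heat removed = 1029 kJ/min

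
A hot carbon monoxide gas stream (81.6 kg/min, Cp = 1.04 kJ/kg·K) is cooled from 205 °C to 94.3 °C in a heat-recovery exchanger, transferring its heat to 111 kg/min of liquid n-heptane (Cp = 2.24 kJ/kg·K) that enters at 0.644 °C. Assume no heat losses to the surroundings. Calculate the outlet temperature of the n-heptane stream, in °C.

Heat released by hot stream: Q = 81.6 × 1.04 × (205 − 94.3) = 9394.4 kJ/min
Energy balance on cold side (adiabatic exchanger): Q = ṁ_c·Cp_c·(T_c,out − T_c,in)
T_c,out = 0.644 + 9394.4/(111 × 2.24) = 38.427 °C

T_c,out = 38.4 °C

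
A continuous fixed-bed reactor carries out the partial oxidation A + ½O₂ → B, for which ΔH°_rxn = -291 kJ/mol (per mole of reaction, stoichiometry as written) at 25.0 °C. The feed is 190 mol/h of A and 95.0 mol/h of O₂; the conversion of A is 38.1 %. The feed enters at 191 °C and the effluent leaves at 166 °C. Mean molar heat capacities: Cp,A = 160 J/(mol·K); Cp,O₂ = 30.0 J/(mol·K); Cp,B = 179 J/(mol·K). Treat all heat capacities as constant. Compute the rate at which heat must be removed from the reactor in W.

Q_out = 6070 W

Extent of reaction ξ = 0.381 × 190 = 72.39 mol/h
Reaction term: ξ·ΔH°_rxn = 72.39 × -291 = -21065 kJ/h
Sensible, feed 191→25 °C: -5519.5 kJ/h
Outlet flows (mol/h): A 117.61, O₂ 58.805, B 72.39
Sensible, products 25→166 °C: 4729.1 kJ/h
Q = ΔH = -21856 kJ/h = -6.0711 kW
Heat removed = 6071.1 W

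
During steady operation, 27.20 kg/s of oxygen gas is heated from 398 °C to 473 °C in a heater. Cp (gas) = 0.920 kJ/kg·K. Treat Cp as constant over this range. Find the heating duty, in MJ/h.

Q = 6760 MJ/h

Q = ṁ·Cp·ΔT = 27.20 × 0.920 × (473 − 398) = 1876.8 kJ/s
Heating duty = 6756.5 MJ/h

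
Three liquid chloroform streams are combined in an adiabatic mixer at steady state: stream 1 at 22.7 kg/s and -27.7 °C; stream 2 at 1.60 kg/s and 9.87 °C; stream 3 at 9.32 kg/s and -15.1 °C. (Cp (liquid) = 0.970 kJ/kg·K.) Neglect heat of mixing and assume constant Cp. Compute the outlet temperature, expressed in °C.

T_out = -22.4 °C

Energy balance with Q = 0: Σ ṁᵢCp,ᵢ(T_out − Tᵢ) = 0
Σ ṁᵢCp,ᵢTᵢ = 22.7×0.970×-27.7 + 1.60×0.970×9.87 + 9.32×0.970×-15.1 = -731.12
Σ ṁᵢCp,ᵢ = 22.7×0.970 + 1.60×0.970 + 9.32×0.970 = 32.611
T_out = -731.12 / 32.611 = -22.419 °C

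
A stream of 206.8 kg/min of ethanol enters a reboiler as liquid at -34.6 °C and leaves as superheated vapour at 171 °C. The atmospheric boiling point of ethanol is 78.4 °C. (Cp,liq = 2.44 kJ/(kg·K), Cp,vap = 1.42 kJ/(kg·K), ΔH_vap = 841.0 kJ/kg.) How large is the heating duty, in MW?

Q = 4.30 MW

liquid -34.6→78.4 °C: 275.72 kJ/kg
vaporisation at 78.4 °C: 841 kJ/kg
vapour 78.4→171 °C: 131.49 kJ/kg
Δh = 275.72 + 841 + 131.49 = 1248.2 kJ/kg
Q = ṁ·Δh = 206.8 kg/min × 1248.2 kJ/kg = 258130 kJ/min
|Q| = 4302.2 kW = 4.3022 MW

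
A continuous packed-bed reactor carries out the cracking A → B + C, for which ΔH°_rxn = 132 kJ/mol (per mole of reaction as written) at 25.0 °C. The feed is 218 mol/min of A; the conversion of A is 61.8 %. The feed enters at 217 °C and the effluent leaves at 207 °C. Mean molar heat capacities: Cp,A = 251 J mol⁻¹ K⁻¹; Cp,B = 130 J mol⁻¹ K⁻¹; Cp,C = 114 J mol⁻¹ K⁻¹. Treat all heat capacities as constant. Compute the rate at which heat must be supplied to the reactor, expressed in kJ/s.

Extent of reaction ξ = 0.618 × 218 = 134.72 mol/min
Reaction term: ξ·ΔH°_rxn = 134.72 × 132 = 17784 kJ/min
Sensible, feed 217→25 °C: -10506 kJ/min
Outlet flows (mol/min): A 83.276, B 134.72, C 134.72
Sensible, products 25→207 °C: 9787 kJ/min
Q = ΔH = 17065 kJ/min = 284.41 kW
Heat supplied = 284.41 kJ/s

Q_in = 284 kJ/s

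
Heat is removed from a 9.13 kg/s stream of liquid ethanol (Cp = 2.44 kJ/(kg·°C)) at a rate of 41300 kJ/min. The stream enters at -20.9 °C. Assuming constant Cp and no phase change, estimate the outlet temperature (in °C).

T_out = -51.8 °C

Q = 41300 kJ/min = 688.33 kJ/s
ΔT = Q/(ṁ·Cp) = 688.33/(9.13×2.44) = 30.899 K
T_out = -20.9 − 30.899 = -51.799 °C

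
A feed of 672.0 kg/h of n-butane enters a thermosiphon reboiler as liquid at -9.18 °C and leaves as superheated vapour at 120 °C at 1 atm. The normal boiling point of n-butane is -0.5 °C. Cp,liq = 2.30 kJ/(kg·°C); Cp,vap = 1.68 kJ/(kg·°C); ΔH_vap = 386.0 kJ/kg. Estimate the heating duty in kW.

Q = 114 kW

liquid -9.18→-0.5 °C: 19.964 kJ/kg
vaporisation at -0.5 °C: 386 kJ/kg
vapour -0.5→120 °C: 202.44 kJ/kg
Δh = 19.964 + 386 + 202.44 = 608.4 kJ/kg
Q = ṁ·Δh = 672.0 kg/h × 608.4 kJ/kg = 408850 kJ/h
|Q| = 113.57 kW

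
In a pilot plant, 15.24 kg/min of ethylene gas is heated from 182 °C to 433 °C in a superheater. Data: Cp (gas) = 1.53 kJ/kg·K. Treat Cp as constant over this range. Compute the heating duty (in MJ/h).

Q = 351 MJ/h

Q = ṁ·Cp·ΔT = 15.24 × 1.53 × (433 − 182) = 5852.6 kJ/min
Converting: 5852.6 / 60 s = 97.544 kW
Heating duty = 351.16 MJ/h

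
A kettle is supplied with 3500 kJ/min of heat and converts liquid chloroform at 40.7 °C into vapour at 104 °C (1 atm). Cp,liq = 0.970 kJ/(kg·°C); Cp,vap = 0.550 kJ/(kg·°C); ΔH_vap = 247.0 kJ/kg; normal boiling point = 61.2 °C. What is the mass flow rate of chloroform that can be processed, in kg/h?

Δh = 0.970×(61.2−40.7) + 247.0 + 0.550×(104−61.2) = 290.43 kJ/kg
Q = 3500 kJ/min = 58.333 kJ/s = 210000 kJ/h
ṁ = Q/Δh = 210000 / 290.43 = 723.08 kg/h

ṁ = 723 kg/h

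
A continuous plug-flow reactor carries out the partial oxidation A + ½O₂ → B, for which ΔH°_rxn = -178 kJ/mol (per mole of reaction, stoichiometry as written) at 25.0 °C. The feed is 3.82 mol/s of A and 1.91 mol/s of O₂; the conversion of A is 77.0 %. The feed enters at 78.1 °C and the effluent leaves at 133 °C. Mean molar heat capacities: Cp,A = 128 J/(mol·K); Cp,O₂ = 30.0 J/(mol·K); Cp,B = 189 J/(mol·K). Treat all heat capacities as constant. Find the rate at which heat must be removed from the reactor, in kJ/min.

Q_out = 28700 kJ/min

Extent of reaction ξ = 0.770 × 3.82 = 2.9414 mol/s
Reaction term: ξ·ΔH°_rxn = 2.9414 × -178 = -523.57 kJ/s
Sensible, feed 78.1→25 °C: -29.006 kJ/s
Outlet flows (mol/s): A 0.8786, O₂ 0.4393, B 2.9414
Sensible, products 25→133 °C: 73.609 kJ/s
Q = ΔH = -478.97 kJ/s = -478.97 kW
Heat removed = 28738 kJ/min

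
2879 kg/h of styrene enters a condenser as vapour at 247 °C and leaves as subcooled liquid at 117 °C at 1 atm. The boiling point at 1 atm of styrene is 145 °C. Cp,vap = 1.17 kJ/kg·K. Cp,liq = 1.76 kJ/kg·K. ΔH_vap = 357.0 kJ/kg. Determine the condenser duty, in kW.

Q_c = 420 kW

vapour 247→145 °C: -119.34 kJ/kg
condensation at 145 °C: -357 kJ/kg
liquid 145→117 °C: -49.28 kJ/kg
Δh = -119.34 + -357 + -49.28 = -525.62 kJ/kg
Q = ṁ·Δh = 2879 kg/h × -525.62 kJ/kg = -1.5133e+06 kJ/h
|Q| = 420.35 kW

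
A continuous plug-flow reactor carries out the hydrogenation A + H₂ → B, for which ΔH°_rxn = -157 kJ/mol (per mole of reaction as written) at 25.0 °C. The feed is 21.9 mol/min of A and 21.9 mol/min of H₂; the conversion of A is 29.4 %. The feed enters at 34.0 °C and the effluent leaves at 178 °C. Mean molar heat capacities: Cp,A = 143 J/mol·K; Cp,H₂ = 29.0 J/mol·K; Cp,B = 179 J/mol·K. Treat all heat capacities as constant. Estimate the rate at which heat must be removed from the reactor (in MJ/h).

Q_out = 27.7 MJ/h

Extent of reaction ξ = 0.294 × 21.9 = 6.4386 mol/min
Reaction term: ξ·ΔH°_rxn = 6.4386 × -157 = -1010.9 kJ/min
Sensible, feed 34.0→25 °C: -33.901 kJ/min
Outlet flows (mol/min): A 15.461, H₂ 15.461, B 6.4386
Sensible, products 25→178 °C: 583.22 kJ/min
Q = ΔH = -461.55 kJ/min = -7.6924 kW
Heat removed = 27.693 MJ/h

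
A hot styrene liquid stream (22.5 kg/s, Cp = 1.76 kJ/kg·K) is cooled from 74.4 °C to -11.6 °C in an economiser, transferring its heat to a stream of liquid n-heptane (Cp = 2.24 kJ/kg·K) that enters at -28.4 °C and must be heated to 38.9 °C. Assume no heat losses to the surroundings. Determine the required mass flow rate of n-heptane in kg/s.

ṁ_c = 22.6 kg/s

Heat released by hot stream: Q = 22.5 × 1.76 × (74.4 − -11.6) = 3405.6 kJ/s
Energy balance on cold side (adiabatic exchanger): Q = ṁ_c·Cp_c·(T_c,out − T_c,in)
ṁ_c = 3405.6 / [2.24 × (38.9 − -28.4)] = 22.591 kg/s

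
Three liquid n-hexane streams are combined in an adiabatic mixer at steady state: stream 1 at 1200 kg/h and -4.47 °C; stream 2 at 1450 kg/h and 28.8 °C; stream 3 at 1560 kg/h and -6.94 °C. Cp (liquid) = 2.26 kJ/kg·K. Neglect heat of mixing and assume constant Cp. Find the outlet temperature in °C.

T_out = 6.07 °C

Adiabatic, steady state ⇒ Σ ṁᵢCp,ᵢ(T_out − Tᵢ) = 0
Σ ṁᵢCp,ᵢTᵢ = 1200×2.26×-4.47 + 1450×2.26×28.8 + 1560×2.26×-6.94 = 57787
Σ ṁᵢCp,ᵢ = 1200×2.26 + 1450×2.26 + 1560×2.26 = 9514.6
T_out = 57787 / 9514.6 = 6.0735 °C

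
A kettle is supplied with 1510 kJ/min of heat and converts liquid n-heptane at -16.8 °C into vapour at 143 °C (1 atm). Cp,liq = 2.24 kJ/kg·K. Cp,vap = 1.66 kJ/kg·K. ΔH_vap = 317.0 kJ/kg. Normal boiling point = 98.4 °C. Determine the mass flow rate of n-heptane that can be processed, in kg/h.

ṁ = 140 kg/h

Δh = 2.24×(98.4−-16.8) + 317.0 + 1.66×(143−98.4) = 649.08 kJ/kg
Q = 1510 kJ/min = 25.167 kJ/s = 90600 kJ/h
ṁ = Q/Δh = 90600 / 649.08 = 139.58 kg/h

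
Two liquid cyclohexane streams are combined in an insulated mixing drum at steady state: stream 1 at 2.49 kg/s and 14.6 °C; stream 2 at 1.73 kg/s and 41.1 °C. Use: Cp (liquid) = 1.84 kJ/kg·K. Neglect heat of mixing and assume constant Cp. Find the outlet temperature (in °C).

Adiabatic, steady state ⇒ Σ ṁᵢCp,ᵢ(T_out − Tᵢ) = 0
T_out = Σ ṁᵢCp,ᵢTᵢ / Σ ṁᵢCp,ᵢ
      = 197.72 / 7.7648 = 25.464 °C

T_out = 25.5 °C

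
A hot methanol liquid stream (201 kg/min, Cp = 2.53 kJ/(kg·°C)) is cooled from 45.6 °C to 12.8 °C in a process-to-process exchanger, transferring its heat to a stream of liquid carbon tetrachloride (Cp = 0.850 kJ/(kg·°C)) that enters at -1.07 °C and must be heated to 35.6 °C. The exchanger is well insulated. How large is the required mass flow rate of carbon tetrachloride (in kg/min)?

ṁ_c = 535 kg/min

Heat released by hot stream: Q = 201 × 2.53 × (45.6 − 12.8) = 16680 kJ/min
Energy balance on cold side (adiabatic exchanger): Q = ṁ_c·Cp_c·(T_c,out − T_c,in)
ṁ_c = 16680 / [0.850 × (35.6 − -1.07)] = 535.13 kg/min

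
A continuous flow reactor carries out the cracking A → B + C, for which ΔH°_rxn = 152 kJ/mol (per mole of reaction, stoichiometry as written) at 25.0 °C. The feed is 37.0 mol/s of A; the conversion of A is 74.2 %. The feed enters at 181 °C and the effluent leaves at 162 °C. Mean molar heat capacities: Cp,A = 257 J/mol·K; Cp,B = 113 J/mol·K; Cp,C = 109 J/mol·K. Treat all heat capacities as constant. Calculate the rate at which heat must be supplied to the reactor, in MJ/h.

Extent of reaction ξ = 0.742 × 37.0 = 27.454 mol/s
Reaction term: ξ·ΔH°_rxn = 27.454 × 152 = 4173 kJ/s
Sensible, feed 181→25 °C: -1483.4 kJ/s
Outlet flows (mol/s): A 9.546, B 27.454, C 27.454
Sensible, products 25→162 °C: 1171.1 kJ/s
Q = ΔH = 3860.7 kJ/s = 3860.7 kW
Heat supplied = 13899 MJ/h

Q_in = 13900 MJ/h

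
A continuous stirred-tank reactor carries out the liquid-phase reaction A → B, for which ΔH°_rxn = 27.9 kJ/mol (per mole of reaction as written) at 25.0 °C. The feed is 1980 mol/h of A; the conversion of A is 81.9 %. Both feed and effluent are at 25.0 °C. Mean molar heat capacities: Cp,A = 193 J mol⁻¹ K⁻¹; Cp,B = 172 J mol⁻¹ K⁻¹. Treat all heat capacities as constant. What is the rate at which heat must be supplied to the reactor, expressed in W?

Extent of reaction ξ = 0.819 × 1980 = 1621.6 mol/h
Reaction term: ξ·ΔH°_rxn = 1621.6 × 27.9 = 45243 kJ/h
Q = ΔH = 45243 kJ/h = 12.568 kW
Heat supplied = 12568 W

Q_in = 12600 W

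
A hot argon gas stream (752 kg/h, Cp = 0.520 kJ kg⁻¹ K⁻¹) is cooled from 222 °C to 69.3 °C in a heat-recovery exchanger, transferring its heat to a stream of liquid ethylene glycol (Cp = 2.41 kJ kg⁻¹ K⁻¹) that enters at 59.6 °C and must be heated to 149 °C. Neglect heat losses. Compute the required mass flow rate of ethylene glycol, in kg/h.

Heat released by hot stream: Q = 752 × 0.520 × (222 − 69.3) = 59712 kJ/h
Energy balance on cold side (adiabatic exchanger): Q = ṁ_c·Cp_c·(T_c,out − T_c,in)
ṁ_c = 59712 / [2.41 × (149 − 59.6)] = 277.14 kg/h

ṁ_c = 277 kg/h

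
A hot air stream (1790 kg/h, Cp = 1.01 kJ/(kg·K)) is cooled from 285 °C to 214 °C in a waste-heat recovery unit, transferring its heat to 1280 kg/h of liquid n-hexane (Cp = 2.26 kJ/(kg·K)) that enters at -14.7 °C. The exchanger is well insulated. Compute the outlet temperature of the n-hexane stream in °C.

Heat released by hot stream: Q = 1790 × 1.01 × (285 − 214) = 128360 kJ/h
Energy balance on cold side (adiabatic exchanger): Q = ṁ_c·Cp_c·(T_c,out − T_c,in)
T_c,out = -14.7 + 128360/(1280 × 2.26) = 29.673 °C

T_c,out = 29.7 °C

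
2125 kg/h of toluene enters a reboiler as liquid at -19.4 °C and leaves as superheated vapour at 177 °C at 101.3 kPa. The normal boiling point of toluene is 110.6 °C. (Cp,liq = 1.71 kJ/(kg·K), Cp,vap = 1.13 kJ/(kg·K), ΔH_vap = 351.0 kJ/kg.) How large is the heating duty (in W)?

Q = 383000 W

liquid -19.4→110.6 °C: 222.3 kJ/kg
vaporisation at 110.6 °C: 351 kJ/kg
vapour 110.6→177 °C: 75.032 kJ/kg
Δh = 222.3 + 351 + 75.032 = 648.33 kJ/kg
Q = ṁ·Δh = 2125 kg/h × 648.33 kJ/kg = 1.3777e+06 kJ/h
|Q| = 382.7 kW = 382700 W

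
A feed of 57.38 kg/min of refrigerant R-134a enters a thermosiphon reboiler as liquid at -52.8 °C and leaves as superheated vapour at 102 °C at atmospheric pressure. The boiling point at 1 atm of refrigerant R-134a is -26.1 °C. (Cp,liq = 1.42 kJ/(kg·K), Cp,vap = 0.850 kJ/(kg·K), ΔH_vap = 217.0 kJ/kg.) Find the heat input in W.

liquid -52.8→-26.1 °C: 37.914 kJ/kg
vaporisation at -26.1 °C: 217 kJ/kg
vapour -26.1→102 °C: 108.88 kJ/kg
Δh = 37.914 + 217 + 108.88 = 363.8 kJ/kg
Q = ṁ·Δh = 57.38 kg/min × 363.8 kJ/kg = 20875 kJ/min
|Q| = 347.91 kW = 347910 W

Q = 348000 W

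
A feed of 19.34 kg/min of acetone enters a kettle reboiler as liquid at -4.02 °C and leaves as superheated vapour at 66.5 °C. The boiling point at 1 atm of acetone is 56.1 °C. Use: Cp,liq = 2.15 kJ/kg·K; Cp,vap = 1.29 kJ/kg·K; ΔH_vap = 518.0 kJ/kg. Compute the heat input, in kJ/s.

Q = 213 kJ/s

liquid -4.02→56.1 °C: 129.26 kJ/kg
vaporisation at 56.1 °C: 518 kJ/kg
vapour 56.1→66.5 °C: 13.416 kJ/kg
Δh = 129.26 + 518 + 13.416 = 660.67 kJ/kg
Q = ṁ·Δh = 19.34 kg/min × 660.67 kJ/kg = 12777 kJ/min
|Q| = 212.96 kW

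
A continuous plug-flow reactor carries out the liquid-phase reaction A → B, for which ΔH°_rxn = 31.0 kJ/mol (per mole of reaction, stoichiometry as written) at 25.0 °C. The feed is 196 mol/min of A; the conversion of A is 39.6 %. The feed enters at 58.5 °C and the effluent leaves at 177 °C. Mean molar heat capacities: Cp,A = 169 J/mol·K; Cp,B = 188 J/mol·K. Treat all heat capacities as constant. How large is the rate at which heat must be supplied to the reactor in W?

Q_in = 109000 W

Extent of reaction ξ = 0.396 × 196 = 77.616 mol/min
Reaction term: ξ·ΔH°_rxn = 77.616 × 31.0 = 2406.1 kJ/min
Sensible, feed 58.5→25 °C: -1109.7 kJ/min
Outlet flows (mol/min): A 118.38, B 77.616
Sensible, products 25→177 °C: 5259 kJ/min
Q = ΔH = 6555.4 kJ/min = 109.26 kW
Heat supplied = 109260 W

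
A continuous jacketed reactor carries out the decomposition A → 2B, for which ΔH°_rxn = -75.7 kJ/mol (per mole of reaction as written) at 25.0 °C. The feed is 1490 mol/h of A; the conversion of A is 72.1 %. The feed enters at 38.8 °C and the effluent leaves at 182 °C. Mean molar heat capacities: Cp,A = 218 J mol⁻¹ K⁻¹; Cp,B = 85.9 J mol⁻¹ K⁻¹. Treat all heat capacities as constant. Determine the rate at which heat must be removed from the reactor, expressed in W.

Extent of reaction ξ = 0.721 × 1490 = 1074.3 mol/h
Reaction term: ξ·ΔH°_rxn = 1074.3 × -75.7 = -81324 kJ/h
Sensible, feed 38.8→25 °C: -4482.5 kJ/h
Outlet flows (mol/h): A 415.71, B 2148.6
Sensible, products 25→182 °C: 43204 kJ/h
Q = ΔH = -42602 kJ/h = -11.834 kW
Heat removed = 11834 W

Q_out = 11800 W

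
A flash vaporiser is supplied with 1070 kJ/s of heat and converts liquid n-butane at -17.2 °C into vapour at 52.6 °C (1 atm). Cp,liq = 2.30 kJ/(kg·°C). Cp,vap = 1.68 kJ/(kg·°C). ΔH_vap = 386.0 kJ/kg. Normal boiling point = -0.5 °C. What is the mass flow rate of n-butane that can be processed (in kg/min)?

ṁ = 125 kg/min

Δh = 2.30×(-0.5−-17.2) + 386.0 + 1.68×(52.6−-0.5) = 513.62 kJ/kg
Q = 1070 kJ/s = 1070 kJ/s = 64200 kJ/min
ṁ = Q/Δh = 64200 / 513.62 = 125 kg/min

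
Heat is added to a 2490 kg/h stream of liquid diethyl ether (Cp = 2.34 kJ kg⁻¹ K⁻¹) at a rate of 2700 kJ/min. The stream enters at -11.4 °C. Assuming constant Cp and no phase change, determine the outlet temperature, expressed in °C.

T_out = 16.4 °C

Q = 2700 kJ/min = 162000 kJ/h
ΔT = Q/(ṁ·Cp) = 162000/(2490×2.34) = 27.804 K
T_out = -11.4 + 27.804 = 16.404 °C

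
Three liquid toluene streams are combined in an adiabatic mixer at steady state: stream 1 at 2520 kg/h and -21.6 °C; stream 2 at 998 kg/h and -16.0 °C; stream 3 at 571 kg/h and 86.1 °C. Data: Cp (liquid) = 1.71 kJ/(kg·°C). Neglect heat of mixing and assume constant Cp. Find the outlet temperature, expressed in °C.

Energy balance with Q = 0: Σ ṁᵢCp,ᵢ(T_out − Tᵢ) = 0
T_out = Σ ṁᵢCp,ᵢTᵢ / Σ ṁᵢCp,ᵢ
      = -36315 / 6992.2 = -5.1937 °C

T_out = -5.19 °C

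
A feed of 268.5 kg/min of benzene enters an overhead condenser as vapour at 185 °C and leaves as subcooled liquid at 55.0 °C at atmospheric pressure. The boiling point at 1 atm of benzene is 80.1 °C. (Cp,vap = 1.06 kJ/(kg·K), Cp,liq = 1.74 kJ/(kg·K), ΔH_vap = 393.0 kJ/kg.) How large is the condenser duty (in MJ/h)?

Q_c = 8830 MJ/h

vapour 185→80.1 °C: -111.19 kJ/kg
condensation at 80.1 °C: -393 kJ/kg
liquid 80.1→55.0 °C: -43.674 kJ/kg
Δh = -111.19 + -393 + -43.674 = -547.87 kJ/kg
Q = ṁ·Δh = 268.5 kg/min × -547.87 kJ/kg = -147100 kJ/min
|Q| = 2451.7 kW = 8826.2 MJ/h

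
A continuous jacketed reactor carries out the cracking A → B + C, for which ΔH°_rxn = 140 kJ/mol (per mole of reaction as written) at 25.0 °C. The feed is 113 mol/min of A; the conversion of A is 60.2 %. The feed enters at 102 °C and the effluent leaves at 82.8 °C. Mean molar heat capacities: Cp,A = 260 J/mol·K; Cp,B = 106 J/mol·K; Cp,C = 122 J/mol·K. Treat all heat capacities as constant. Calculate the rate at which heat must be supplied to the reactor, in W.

Q_in = 147000 W

Extent of reaction ξ = 0.602 × 113 = 68.026 mol/min
Reaction term: ξ·ΔH°_rxn = 68.026 × 140 = 9523.6 kJ/min
Sensible, feed 102→25 °C: -2262.3 kJ/min
Outlet flows (mol/min): A 44.974, B 68.026, C 68.026
Sensible, products 25→82.8 °C: 1572.3 kJ/min
Q = ΔH = 8833.7 kJ/min = 147.23 kW
Heat supplied = 147230 W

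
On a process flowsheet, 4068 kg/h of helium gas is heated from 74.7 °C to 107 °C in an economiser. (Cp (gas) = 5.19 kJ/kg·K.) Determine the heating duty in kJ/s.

Q = ṁ·Cp·ΔT = 4068 × 5.19 × (107 − 74.7) = 681950 kJ/h
Converting: 681950 / 3600 s = 189.43 kW

Q = 189 kJ/s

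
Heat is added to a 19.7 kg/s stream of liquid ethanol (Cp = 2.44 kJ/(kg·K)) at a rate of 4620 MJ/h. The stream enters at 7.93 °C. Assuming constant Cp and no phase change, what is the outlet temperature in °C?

Q = 4620 MJ/h = 1283.3 kJ/s
ΔT = Q/(ṁ·Cp) = 1283.3/(19.7×2.44) = 26.698 K
T_out = 7.93 + 26.698 = 34.628 °C

T_out = 34.6 °C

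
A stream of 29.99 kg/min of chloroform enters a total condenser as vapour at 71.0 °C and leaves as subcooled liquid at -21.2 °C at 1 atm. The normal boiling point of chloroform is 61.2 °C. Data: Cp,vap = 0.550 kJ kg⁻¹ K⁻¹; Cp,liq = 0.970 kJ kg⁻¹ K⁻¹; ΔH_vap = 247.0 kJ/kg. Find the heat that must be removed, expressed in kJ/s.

Q_c = 166 kJ/s

vapour 71.0→61.2 °C: -5.39 kJ/kg
condensation at 61.2 °C: -247 kJ/kg
liquid 61.2→-21.2 °C: -79.928 kJ/kg
Δh = -5.39 + -247 + -79.928 = -332.32 kJ/kg
Q = ṁ·Δh = 29.99 kg/min × -332.32 kJ/kg = -9966.2 kJ/min
|Q| = 166.1 kW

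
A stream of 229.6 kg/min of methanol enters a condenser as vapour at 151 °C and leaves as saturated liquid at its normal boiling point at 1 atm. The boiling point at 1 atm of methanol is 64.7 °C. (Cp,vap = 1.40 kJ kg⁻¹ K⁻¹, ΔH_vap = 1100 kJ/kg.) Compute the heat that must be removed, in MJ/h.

vapour 151→64.7 °C: -120.82 kJ/kg
condensation at 64.7 °C: -1100 kJ/kg
Δh = -120.82 + -1100 = -1220.8 kJ/kg
Q = ṁ·Δh = 229.6 kg/min × -1220.8 kJ/kg = -280300 kJ/min
|Q| = 4671.7 kW = 16818 MJ/h

Q_c = 16800 MJ/h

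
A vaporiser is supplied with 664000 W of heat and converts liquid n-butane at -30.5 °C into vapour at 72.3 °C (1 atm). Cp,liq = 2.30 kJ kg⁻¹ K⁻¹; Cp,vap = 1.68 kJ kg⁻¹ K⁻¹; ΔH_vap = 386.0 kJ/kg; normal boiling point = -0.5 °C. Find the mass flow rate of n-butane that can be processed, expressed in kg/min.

ṁ = 69.0 kg/min

Δh = 2.30×(-0.5−-30.5) + 386.0 + 1.68×(72.3−-0.5) = 577.3 kJ/kg
Q = 664000 W = 664 kJ/s = 39840 kJ/min
ṁ = Q/Δh = 39840 / 577.3 = 69.01 kg/min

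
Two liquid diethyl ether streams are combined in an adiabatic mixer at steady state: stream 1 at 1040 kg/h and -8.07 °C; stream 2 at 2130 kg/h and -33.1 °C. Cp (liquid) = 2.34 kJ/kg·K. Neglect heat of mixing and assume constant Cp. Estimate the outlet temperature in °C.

No heat crosses the boundary, so H_out = H_in.
T_out = Σ ṁᵢCp,ᵢTᵢ / Σ ṁᵢCp,ᵢ
      = -184620 / 7417.8 = -24.888 °C

T_out = -24.9 °C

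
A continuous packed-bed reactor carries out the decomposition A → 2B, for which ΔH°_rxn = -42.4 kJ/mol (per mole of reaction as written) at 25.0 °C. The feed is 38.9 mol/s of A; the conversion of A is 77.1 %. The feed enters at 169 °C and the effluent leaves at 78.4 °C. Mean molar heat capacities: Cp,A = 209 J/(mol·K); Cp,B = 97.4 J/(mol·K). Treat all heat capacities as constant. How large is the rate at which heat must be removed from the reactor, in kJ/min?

Q_out = 122000 kJ/min

Extent of reaction ξ = 0.771 × 38.9 = 29.992 mol/s
Reaction term: ξ·ΔH°_rxn = 29.992 × -42.4 = -1271.7 kJ/s
Sensible, feed 169→25 °C: -1170.7 kJ/s
Outlet flows (mol/s): A 8.9081, B 59.984
Sensible, products 25→78.4 °C: 411.41 kJ/s
Q = ΔH = -2031 kJ/s = -2031 kW
Heat removed = 121860 kJ/min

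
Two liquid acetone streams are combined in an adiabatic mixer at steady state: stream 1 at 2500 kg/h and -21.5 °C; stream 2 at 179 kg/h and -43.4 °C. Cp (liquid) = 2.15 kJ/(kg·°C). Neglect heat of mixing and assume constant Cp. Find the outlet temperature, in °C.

No heat crosses the boundary, so H_out = H_in.
Σ ṁᵢCp,ᵢTᵢ = 2500×2.15×-21.5 + 179×2.15×-43.4 = -132260
Σ ṁᵢCp,ᵢ = 2500×2.15 + 179×2.15 = 5759.9
T_out = -132260 / 5759.9 = -22.963 °C

T_out = -23.0 °C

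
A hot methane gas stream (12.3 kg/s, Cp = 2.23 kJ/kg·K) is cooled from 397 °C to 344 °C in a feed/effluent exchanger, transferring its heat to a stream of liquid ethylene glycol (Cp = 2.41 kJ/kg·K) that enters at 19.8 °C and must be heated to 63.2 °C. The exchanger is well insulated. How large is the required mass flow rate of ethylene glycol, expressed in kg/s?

ṁ_c = 13.9 kg/s

Heat released by hot stream: Q = 12.3 × 2.23 × (397 − 344) = 1453.7 kJ/s
Energy balance on cold side (adiabatic exchanger): Q = ṁ_c·Cp_c·(T_c,out − T_c,in)
ṁ_c = 1453.7 / [2.41 × (63.2 − 19.8)] = 13.899 kg/s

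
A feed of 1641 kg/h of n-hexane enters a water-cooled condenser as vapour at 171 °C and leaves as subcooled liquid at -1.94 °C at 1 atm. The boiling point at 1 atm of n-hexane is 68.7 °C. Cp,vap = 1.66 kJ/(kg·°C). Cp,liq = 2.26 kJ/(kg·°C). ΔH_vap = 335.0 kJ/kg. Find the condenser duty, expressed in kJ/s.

vapour 171→68.7 °C: -169.82 kJ/kg
condensation at 68.7 °C: -335 kJ/kg
liquid 68.7→-1.94 °C: -159.65 kJ/kg
Δh = -169.82 + -335 + -159.65 = -664.46 kJ/kg
Q = ṁ·Δh = 1641 kg/h × -664.46 kJ/kg = -1.0904e+06 kJ/h
|Q| = 302.89 kW

Q_c = 303 kJ/s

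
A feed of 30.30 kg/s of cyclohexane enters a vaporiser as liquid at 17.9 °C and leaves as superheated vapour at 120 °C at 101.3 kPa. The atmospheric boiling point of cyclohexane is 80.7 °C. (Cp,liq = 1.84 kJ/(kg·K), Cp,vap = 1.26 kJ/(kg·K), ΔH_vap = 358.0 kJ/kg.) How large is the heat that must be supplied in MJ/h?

liquid 17.9→80.7 °C: 115.55 kJ/kg
vaporisation at 80.7 °C: 358 kJ/kg
vapour 80.7→120 °C: 49.518 kJ/kg
Δh = 115.55 + 358 + 49.518 = 523.07 kJ/kg
Q = ṁ·Δh = 30.30 kg/s × 523.07 kJ/kg = 15849 kJ/s
|Q| = 15849 kW = 57056 MJ/h

Q = 57100 MJ/h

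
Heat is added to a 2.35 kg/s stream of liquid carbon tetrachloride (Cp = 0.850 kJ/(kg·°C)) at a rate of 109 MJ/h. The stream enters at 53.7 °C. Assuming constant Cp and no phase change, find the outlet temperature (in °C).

Q = 109 MJ/h = 30.278 kJ/s
ΔT = Q/(ṁ·Cp) = 30.278/(2.35×0.850) = 15.158 K
T_out = 53.7 + 15.158 = 68.858 °C

T_out = 68.9 °C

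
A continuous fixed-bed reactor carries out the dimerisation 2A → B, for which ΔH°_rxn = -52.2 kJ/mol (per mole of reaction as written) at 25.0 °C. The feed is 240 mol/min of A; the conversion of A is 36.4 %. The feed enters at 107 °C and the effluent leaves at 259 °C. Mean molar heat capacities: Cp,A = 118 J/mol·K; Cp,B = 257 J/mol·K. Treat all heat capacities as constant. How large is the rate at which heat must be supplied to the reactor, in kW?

Extent of reaction ξ = 0.364 × 240 / 2 = 43.68 mol/min
Reaction term: ξ·ΔH°_rxn = 43.68 × -52.2 = -2280.1 kJ/min
Sensible, feed 107→25 °C: -2322.2 kJ/min
Outlet flows (mol/min): A 152.64, B 43.68
Sensible, products 25→259 °C: 6841.5 kJ/min
Q = ΔH = 2239.2 kJ/min = 37.32 kW
Heat supplied = 37.32 kW

Q_in = 37.3 kW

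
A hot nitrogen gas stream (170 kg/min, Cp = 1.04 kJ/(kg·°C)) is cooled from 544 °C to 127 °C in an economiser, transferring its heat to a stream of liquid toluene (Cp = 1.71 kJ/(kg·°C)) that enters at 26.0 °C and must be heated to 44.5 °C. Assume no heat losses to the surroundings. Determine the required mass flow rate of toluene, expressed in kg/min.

ṁ_c = 2330 kg/min

Heat released by hot stream: Q = 170 × 1.04 × (544 − 127) = 73726 kJ/min
Energy balance on cold side (adiabatic exchanger): Q = ṁ_c·Cp_c·(T_c,out − T_c,in)
ṁ_c = 73726 / [1.71 × (44.5 − 26.0)] = 2330.5 kg/min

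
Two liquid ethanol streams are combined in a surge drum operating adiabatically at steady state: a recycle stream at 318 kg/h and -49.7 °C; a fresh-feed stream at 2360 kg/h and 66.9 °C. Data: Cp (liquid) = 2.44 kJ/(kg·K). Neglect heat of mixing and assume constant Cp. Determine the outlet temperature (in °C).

T_out = 53.1 °C

Energy balance with Q = 0: Σ ṁᵢCp,ᵢ(T_out − Tᵢ) = 0
T_out = Σ ṁᵢCp,ᵢTᵢ / Σ ṁᵢCp,ᵢ
      = 346670 / 6534.3 = 53.054 °C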